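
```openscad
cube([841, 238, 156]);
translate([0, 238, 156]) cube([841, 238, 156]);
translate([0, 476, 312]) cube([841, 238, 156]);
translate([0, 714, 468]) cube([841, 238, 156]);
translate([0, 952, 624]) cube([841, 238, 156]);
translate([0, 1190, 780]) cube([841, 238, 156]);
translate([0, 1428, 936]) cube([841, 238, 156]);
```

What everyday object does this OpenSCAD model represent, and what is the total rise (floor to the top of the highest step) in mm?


A staircase. The total rise is 1092 mm.

7 identical blocks, each offset up and back from the previous — a staircase. Each step is 156 mm tall and there are 7 of them, so the total rise is 7 × 156 = 1092 mm.


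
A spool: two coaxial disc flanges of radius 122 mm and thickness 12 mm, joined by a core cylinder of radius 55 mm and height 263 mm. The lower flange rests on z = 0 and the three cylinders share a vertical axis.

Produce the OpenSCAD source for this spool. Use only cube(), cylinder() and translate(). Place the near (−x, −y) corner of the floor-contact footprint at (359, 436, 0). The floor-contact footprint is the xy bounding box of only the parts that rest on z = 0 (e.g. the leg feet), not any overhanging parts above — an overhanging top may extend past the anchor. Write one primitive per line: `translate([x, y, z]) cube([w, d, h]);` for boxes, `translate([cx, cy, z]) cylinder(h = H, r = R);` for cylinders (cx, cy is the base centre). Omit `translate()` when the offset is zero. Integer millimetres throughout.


translate([481, 558, 0]) cylinder(h = 12, r = 122);
translate([481, 558, 12]) cylinder(h = 263, r = 55);
translate([481, 558, 275]) cylinder(h = 12, r = 122);


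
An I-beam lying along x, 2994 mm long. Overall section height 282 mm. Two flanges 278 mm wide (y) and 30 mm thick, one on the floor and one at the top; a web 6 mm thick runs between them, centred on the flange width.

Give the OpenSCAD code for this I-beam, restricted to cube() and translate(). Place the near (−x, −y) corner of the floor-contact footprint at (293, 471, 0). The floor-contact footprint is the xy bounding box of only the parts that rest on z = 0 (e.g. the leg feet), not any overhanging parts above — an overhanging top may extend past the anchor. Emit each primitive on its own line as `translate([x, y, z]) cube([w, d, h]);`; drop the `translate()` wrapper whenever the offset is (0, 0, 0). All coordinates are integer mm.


translate([293, 471, 0]) cube([2994, 278, 30]);
translate([293, 607, 30]) cube([2994, 6, 222]);
translate([293, 471, 252]) cube([2994, 278, 30]);


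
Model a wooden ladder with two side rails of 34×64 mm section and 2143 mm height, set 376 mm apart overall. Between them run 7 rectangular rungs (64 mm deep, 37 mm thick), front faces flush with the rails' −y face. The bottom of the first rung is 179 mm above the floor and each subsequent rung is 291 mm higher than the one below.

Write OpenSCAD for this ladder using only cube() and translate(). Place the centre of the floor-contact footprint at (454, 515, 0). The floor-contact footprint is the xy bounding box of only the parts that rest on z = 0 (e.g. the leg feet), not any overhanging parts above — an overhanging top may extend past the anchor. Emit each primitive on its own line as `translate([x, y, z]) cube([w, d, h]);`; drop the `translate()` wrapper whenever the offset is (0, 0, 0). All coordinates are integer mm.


translate([266, 483, 0]) cube([34, 64, 2143]);
translate([608, 483, 0]) cube([34, 64, 2143]);
translate([300, 483, 179]) cube([308, 64, 37]);
translate([300, 483, 470]) cube([308, 64, 37]);
translate([300, 483, 761]) cube([308, 64, 37]);
translate([300, 483, 1052]) cube([308, 64, 37]);
translate([300, 483, 1343]) cube([308, 64, 37]);
translate([300, 483, 1634]) cube([308, 64, 37]);
translate([300, 483, 1925]) cube([308, 64, 37]);


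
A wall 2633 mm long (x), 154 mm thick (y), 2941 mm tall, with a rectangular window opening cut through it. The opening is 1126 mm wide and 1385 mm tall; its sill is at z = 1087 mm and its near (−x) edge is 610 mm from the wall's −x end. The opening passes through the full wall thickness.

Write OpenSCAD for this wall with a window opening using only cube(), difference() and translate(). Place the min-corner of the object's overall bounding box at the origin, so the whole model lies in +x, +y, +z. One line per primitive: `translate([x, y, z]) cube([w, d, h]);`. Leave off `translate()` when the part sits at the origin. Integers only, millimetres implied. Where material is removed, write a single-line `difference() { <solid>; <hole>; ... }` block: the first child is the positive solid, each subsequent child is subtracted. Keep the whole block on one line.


difference() { cube([2633, 154, 2941]); translate([610, 0, 1087]) cube([1126, 154, 1385]); }


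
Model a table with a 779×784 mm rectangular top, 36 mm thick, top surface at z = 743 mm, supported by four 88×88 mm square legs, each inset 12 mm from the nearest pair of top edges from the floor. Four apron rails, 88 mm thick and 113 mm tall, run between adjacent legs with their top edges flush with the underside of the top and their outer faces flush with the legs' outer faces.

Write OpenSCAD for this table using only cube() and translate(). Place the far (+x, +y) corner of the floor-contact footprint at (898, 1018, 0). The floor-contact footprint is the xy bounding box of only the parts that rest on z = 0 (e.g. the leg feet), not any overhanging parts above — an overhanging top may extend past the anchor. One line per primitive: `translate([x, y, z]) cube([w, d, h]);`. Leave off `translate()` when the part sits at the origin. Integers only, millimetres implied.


translate([131, 246, 707]) cube([779, 784, 36]);
translate([143, 258, 0]) cube([88, 88, 707]);
translate([810, 258, 0]) cube([88, 88, 707]);
translate([143, 930, 0]) cube([88, 88, 707]);
translate([810, 930, 0]) cube([88, 88, 707]);
translate([231, 258, 594]) cube([579, 88, 113]);
translate([231, 930, 594]) cube([579, 88, 113]);
translate([143, 346, 594]) cube([88, 584, 113]);
translate([810, 346, 594]) cube([88, 584, 113]);


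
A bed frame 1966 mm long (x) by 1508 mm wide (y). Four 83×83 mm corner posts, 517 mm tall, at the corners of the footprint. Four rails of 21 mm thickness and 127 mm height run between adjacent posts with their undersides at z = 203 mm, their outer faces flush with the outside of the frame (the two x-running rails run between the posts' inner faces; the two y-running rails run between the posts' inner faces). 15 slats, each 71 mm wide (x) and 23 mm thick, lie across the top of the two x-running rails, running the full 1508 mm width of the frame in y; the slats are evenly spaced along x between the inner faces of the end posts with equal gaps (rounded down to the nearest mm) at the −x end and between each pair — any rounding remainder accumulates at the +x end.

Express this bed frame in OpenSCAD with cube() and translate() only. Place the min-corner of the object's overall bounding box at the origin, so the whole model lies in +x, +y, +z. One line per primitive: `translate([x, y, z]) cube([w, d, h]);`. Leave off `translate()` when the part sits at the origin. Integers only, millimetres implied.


cube([83, 83, 517]);
translate([0, 1425, 0]) cube([83, 83, 517]);
translate([1883, 0, 0]) cube([83, 83, 517]);
translate([1883, 1425, 0]) cube([83, 83, 517]);
translate([83, 0, 203]) cube([1800, 21, 127]);
translate([83, 1487, 203]) cube([1800, 21, 127]);
translate([0, 83, 203]) cube([21, 1342, 127]);
translate([1945, 83, 203]) cube([21, 1342, 127]);
translate([128, 0, 330]) cube([71, 1508, 23]);
translate([244, 0, 330]) cube([71, 1508, 23]);
translate([360, 0, 330]) cube([71, 1508, 23]);
translate([476, 0, 330]) cube([71, 1508, 23]);
translate([592, 0, 330]) cube([71, 1508, 23]);
translate([708, 0, 330]) cube([71, 1508, 23]);
translate([824, 0, 330]) cube([71, 1508, 23]);
translate([940, 0, 330]) cube([71, 1508, 23]);
translate([1056, 0, 330]) cube([71, 1508, 23]);
translate([1172, 0, 330]) cube([71, 1508, 23]);
translate([1288, 0, 330]) cube([71, 1508, 23]);
translate([1404, 0, 330]) cube([71, 1508, 23]);
translate([1520, 0, 330]) cube([71, 1508, 23]);
translate([1636, 0, 330]) cube([71, 1508, 23]);
translate([1752, 0, 330]) cube([71, 1508, 23]);


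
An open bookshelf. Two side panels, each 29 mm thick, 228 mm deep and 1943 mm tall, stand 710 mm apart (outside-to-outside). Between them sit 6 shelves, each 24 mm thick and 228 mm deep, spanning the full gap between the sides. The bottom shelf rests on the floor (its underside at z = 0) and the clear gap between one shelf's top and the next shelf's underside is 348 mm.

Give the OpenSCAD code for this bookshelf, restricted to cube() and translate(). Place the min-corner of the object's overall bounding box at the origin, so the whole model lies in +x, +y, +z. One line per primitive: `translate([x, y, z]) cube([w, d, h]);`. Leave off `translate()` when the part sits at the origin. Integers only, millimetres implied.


cube([29, 228, 1943]);
translate([681, 0, 0]) cube([29, 228, 1943]);
translate([29, 0, 0]) cube([652, 228, 24]);
translate([29, 0, 372]) cube([652, 228, 24]);
translate([29, 0, 744]) cube([652, 228, 24]);
translate([29, 0, 1116]) cube([652, 228, 24]);
translate([29, 0, 1488]) cube([652, 228, 24]);
translate([29, 0, 1860]) cube([652, 228, 24]);


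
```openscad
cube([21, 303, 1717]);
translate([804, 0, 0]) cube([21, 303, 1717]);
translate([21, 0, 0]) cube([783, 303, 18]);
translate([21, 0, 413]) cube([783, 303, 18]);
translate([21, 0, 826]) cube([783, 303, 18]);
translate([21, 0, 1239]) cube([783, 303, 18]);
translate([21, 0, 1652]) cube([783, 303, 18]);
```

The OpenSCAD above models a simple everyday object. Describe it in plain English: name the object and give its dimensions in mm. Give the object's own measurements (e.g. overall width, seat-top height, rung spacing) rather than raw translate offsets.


An open bookshelf. Two side panels, each 21 mm thick, 303 mm deep and 1717 mm tall, stand 825 mm apart (outside-to-outside). Between them sit 5 shelves, each 18 mm thick and 303 mm deep, spanning the full gap between the sides. The bottom shelf rests on the floor (its underside at z = 0) and the clear gap between one shelf's top and the next shelf's underside is 395 mm.


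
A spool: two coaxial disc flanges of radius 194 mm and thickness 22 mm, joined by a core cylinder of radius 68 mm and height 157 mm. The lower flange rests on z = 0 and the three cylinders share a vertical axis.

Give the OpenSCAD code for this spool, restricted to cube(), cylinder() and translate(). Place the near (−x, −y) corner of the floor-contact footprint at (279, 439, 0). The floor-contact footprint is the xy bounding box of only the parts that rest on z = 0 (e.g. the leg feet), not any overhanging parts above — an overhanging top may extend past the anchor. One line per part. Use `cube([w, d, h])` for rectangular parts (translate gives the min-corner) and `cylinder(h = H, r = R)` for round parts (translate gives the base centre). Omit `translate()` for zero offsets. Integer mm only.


translate([473, 633, 0]) cylinder(h = 22, r = 194);
translate([473, 633, 22]) cylinder(h = 157, r = 68);
translate([473, 633, 179]) cylinder(h = 22, r = 194);


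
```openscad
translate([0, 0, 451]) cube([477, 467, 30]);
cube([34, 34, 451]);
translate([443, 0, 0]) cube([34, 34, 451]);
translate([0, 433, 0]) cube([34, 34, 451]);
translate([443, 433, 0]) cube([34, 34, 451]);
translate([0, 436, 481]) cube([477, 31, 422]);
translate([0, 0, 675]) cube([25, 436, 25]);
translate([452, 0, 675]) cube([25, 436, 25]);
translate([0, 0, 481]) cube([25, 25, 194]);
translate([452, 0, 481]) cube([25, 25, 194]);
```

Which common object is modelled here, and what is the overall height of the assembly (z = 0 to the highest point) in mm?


A chair. The overall height is 903 mm.

A slab on four corner posts with a tall panel at the back — a chair. The seat slab sits at z = 451 with thickness 30, and the 422 mm backrest starts at the seat top, so the overall height is 451 + 30 + 422 = 903 mm.


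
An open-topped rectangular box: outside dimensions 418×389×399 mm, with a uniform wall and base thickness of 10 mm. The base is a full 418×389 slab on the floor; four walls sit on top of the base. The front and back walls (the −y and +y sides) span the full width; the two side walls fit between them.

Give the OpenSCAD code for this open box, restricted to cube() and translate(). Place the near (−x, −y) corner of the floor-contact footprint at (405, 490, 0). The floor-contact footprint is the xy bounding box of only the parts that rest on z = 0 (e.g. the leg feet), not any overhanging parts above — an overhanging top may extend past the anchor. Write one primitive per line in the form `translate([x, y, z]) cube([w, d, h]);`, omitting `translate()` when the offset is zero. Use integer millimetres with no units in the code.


translate([405, 490, 0]) cube([418, 389, 10]);
translate([405, 490, 10]) cube([418, 10, 389]);
translate([405, 869, 10]) cube([418, 10, 389]);
translate([405, 500, 10]) cube([10, 369, 389]);
translate([813, 500, 10]) cube([10, 369, 389]);


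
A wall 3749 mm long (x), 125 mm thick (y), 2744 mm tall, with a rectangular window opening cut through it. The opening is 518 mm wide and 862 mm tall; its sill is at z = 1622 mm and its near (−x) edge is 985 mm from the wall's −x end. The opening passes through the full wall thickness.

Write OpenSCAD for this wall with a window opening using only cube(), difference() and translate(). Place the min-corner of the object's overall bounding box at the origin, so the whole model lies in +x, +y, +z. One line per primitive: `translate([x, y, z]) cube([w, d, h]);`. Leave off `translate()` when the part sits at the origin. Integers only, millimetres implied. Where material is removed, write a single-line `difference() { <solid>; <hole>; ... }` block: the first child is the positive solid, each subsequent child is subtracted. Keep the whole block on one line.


difference() { cube([3749, 125, 2744]); translate([985, 0, 1622]) cube([518, 125, 862]); }


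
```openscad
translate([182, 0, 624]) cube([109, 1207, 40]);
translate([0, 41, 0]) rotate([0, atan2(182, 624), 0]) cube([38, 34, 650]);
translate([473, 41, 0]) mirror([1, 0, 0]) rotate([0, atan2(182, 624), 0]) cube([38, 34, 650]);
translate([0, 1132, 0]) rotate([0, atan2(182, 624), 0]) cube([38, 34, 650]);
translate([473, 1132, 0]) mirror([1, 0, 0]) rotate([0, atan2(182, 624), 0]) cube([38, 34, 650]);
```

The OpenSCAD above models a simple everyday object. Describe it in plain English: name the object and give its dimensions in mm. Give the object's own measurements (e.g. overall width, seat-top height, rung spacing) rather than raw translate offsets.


A sawhorse. A 109×1207×40 mm beam (x, y, z) sits on two A-frame leg pairs. Each pair is two raked legs of 38×34 mm section (34 mm along y) splaying symmetrically in x. Each leg rises 624 mm vertically over 182 mm of horizontal reach and is 650 mm long along its own axis. Every leg's outer bottom edge rests on the floor and its outer top edge meets a bottom edge of the beam — the left legs (tilting toward +x) meet the beam's −x bottom edge, the right legs (their mirror images, tilting toward −x) meet its +x bottom edge — so the leg tops tuck under the beam, the beam's underside is 624 mm above the floor, and the feet are 473 mm apart outside-to-outside with the beam centred between them. The two leg pairs are set in 41 mm from either end of the beam.


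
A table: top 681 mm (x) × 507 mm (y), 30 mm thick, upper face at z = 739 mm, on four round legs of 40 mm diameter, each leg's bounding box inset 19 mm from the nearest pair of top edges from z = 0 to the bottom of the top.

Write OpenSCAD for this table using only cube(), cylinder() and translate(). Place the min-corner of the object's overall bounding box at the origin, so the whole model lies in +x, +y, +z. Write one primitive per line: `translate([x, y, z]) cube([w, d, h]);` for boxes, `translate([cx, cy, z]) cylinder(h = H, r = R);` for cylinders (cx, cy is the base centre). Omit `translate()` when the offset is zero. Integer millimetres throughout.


translate([0, 0, 709]) cube([681, 507, 30]);
translate([39, 39, 0]) cylinder(h = 709, r = 20);
translate([642, 39, 0]) cylinder(h = 709, r = 20);
translate([39, 468, 0]) cylinder(h = 709, r = 20);
translate([642, 468, 0]) cylinder(h = 709, r = 20);


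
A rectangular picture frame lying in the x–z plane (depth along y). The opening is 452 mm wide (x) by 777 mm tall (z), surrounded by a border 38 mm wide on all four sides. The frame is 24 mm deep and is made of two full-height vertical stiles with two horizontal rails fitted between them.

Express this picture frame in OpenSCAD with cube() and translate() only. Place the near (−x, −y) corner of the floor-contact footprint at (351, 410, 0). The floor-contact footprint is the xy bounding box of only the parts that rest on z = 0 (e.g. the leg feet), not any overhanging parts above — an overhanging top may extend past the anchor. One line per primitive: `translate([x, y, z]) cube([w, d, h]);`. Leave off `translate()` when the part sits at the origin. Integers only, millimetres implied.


translate([351, 410, 0]) cube([38, 24, 853]);
translate([841, 410, 0]) cube([38, 24, 853]);
translate([389, 410, 0]) cube([452, 24, 38]);
translate([389, 410, 815]) cube([452, 24, 38]);


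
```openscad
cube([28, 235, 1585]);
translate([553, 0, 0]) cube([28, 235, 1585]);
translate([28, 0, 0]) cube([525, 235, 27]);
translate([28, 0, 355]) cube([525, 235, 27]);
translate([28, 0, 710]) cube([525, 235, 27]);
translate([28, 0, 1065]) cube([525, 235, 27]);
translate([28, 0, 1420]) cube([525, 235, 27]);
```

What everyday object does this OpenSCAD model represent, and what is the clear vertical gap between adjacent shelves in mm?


A bookshelf. The clear shelf gap is 328 mm.

Two tall side panels with 5 horizontal boards between them — a bookshelf. The first two shelf undersides are at z = 0 and z = 355; with shelf thickness 27, the clear gap is 355 − 0 − 27 = 328 mm.


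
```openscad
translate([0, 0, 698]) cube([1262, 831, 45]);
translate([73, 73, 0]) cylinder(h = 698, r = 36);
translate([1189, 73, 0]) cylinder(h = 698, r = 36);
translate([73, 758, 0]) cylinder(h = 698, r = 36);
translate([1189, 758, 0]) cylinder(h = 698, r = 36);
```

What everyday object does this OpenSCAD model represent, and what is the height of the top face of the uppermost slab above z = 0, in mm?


A table. The table height is 743 mm.

A 1262×831×45 slab sits at z = 698 on four Ø72 mm round legs — a table. The top surface is at 698 + 45 = 743 mm.


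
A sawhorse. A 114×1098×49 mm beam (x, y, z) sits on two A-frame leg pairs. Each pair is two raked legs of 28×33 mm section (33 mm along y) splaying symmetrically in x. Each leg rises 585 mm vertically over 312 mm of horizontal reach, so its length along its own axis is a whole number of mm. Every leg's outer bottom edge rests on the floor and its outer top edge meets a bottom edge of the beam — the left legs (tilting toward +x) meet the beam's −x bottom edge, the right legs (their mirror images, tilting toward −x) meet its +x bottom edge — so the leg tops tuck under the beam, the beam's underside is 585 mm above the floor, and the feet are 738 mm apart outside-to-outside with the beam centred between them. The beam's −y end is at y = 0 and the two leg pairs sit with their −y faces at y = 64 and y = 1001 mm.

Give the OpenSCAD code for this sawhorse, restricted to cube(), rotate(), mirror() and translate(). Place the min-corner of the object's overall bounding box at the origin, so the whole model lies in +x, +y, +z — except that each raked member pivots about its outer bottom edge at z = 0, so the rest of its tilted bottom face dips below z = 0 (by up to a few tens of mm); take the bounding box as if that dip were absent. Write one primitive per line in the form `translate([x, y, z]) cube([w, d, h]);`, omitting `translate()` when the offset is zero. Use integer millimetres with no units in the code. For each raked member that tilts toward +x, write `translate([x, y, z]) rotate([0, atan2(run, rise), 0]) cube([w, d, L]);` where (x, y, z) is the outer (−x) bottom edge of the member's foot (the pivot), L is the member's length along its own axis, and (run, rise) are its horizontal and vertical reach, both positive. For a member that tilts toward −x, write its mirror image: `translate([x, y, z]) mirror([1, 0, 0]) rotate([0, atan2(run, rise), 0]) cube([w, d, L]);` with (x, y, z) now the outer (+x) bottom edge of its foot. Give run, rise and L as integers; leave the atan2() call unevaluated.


translate([312, 0, 585]) cube([114, 1098, 49]);
translate([0, 64, 0]) rotate([0, atan2(312, 585), 0]) cube([28, 33, 663]);
translate([738, 64, 0]) mirror([1, 0, 0]) rotate([0, atan2(312, 585), 0]) cube([28, 33, 663]);
translate([0, 1001, 0]) rotate([0, atan2(312, 585), 0]) cube([28, 33, 663]);
translate([738, 1001, 0]) mirror([1, 0, 0]) rotate([0, atan2(312, 585), 0]) cube([28, 33, 663]);


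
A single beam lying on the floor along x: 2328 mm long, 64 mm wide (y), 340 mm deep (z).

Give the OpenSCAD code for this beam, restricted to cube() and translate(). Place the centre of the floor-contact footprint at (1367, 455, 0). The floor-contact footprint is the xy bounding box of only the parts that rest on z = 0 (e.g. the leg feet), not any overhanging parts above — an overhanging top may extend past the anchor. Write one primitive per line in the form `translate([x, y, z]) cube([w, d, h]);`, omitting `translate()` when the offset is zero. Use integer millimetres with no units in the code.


translate([203, 423, 0]) cube([2328, 64, 340]);


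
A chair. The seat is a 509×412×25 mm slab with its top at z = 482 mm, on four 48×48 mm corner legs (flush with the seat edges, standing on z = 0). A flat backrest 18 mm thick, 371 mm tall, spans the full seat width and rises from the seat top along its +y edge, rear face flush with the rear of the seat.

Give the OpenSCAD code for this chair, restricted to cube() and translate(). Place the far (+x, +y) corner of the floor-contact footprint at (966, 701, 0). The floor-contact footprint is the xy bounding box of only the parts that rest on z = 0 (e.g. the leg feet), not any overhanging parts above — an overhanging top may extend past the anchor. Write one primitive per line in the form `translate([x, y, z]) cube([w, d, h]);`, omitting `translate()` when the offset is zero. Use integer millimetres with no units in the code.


translate([457, 289, 457]) cube([509, 412, 25]);
translate([457, 289, 0]) cube([48, 48, 457]);
translate([918, 289, 0]) cube([48, 48, 457]);
translate([457, 653, 0]) cube([48, 48, 457]);
translate([918, 653, 0]) cube([48, 48, 457]);
translate([457, 683, 482]) cube([509, 18, 371]);


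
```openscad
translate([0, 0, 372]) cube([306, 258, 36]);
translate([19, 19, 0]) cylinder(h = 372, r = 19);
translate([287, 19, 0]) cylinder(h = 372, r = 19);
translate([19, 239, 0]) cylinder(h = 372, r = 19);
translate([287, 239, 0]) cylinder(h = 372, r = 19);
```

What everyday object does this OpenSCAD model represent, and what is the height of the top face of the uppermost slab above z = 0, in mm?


A stool. The seat height is 408 mm.

A 306×258×36 slab at z = 372 on four corner cylinders — a stool. The seat top is 372 + 36 = 408 mm.


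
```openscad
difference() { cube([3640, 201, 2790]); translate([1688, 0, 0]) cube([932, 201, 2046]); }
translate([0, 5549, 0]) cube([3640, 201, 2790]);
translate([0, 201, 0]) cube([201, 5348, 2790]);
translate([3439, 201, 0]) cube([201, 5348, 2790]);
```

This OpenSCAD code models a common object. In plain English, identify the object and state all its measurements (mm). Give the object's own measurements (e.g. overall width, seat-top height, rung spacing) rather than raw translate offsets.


A single room: four walls, each 2790 mm tall and 201 mm thick, enclosing an outside footprint 3640×5750 mm (x × y), no floor or roof. The front and back walls (−y and +y sides) run the full x-width; the side walls fit between their inner faces. A door opening 932 mm wide and 2046 mm tall is cut through the front wall from the floor up, its −x edge 1688 mm from the wall's −x end.


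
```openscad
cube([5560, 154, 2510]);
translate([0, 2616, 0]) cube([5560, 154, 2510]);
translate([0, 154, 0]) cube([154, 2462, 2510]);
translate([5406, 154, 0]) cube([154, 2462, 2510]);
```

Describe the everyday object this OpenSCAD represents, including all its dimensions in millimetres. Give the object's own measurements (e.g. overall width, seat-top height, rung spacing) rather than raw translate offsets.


The wall frame of a small rectangular building: four walls, each 2510 mm tall and 154 mm thick, enclosing a footprint 5560 mm (x) by 2770 mm (y) outside-to-outside, with no floor or roof. The front and back walls (the −y and +y sides) span the full width; the two side walls fit between them.


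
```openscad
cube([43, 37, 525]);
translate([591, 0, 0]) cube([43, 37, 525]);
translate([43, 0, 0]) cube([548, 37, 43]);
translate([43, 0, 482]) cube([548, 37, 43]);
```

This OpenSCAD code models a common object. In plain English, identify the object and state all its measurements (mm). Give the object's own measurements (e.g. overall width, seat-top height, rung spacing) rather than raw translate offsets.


A rectangular picture frame lying in the x–z plane (depth along y). The opening is 548 mm wide (x) by 439 mm tall (z), surrounded by a border 43 mm wide on all four sides. The frame is 37 mm deep and is made of two full-height vertical stiles with two horizontal rails fitted between them.


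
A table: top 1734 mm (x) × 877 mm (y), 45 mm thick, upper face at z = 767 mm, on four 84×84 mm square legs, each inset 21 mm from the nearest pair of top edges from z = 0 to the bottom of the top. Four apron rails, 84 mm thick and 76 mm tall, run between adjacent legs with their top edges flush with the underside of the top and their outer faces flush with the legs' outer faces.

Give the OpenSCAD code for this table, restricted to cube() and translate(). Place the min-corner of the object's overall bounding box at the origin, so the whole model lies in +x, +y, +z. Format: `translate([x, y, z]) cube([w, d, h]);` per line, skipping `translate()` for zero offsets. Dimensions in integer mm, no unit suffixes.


// leg_h = 767 - 45 = 722
// apron z = 722 - 76 = 646
translate([0, 0, 722]) cube([1734, 877, 45]);
translate([21, 21, 0]) cube([84, 84, 722]);
translate([1629, 21, 0]) cube([84, 84, 722]);
translate([21, 772, 0]) cube([84, 84, 722]);
translate([1629, 772, 0]) cube([84, 84, 722]);
translate([105, 21, 646]) cube([1524, 84, 76]);
translate([105, 772, 646]) cube([1524, 84, 76]);
translate([21, 105, 646]) cube([84, 667, 76]);
translate([1629, 105, 646]) cube([84, 667, 76]);


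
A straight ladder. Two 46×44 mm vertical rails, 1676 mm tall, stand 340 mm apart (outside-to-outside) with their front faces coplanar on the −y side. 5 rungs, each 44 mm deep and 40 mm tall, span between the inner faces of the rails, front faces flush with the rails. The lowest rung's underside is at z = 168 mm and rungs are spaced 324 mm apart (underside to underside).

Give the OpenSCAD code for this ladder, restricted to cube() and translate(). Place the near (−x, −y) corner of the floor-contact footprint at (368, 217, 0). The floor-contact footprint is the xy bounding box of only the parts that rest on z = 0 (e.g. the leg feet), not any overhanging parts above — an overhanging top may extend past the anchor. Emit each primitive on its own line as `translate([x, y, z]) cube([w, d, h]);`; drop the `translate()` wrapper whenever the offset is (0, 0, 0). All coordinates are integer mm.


translate([368, 217, 0]) cube([46, 44, 1676]);
translate([662, 217, 0]) cube([46, 44, 1676]);
translate([414, 217, 168]) cube([248, 44, 40]);
translate([414, 217, 492]) cube([248, 44, 40]);
translate([414, 217, 816]) cube([248, 44, 40]);
translate([414, 217, 1140]) cube([248, 44, 40]);
translate([414, 217, 1464]) cube([248, 44, 40]);


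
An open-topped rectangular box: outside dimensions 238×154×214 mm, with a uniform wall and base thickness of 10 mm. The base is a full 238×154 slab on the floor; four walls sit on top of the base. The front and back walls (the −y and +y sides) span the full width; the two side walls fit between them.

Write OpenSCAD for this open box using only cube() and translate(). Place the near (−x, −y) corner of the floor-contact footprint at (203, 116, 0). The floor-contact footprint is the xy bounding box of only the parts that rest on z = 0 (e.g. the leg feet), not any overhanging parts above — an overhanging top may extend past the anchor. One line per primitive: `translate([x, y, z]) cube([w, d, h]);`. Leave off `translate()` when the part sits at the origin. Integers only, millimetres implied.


translate([203, 116, 0]) cube([238, 154, 10]);
translate([203, 116, 10]) cube([238, 10, 204]);
translate([203, 260, 10]) cube([238, 10, 204]);
translate([203, 126, 10]) cube([10, 134, 204]);
translate([431, 126, 10]) cube([10, 134, 204]);


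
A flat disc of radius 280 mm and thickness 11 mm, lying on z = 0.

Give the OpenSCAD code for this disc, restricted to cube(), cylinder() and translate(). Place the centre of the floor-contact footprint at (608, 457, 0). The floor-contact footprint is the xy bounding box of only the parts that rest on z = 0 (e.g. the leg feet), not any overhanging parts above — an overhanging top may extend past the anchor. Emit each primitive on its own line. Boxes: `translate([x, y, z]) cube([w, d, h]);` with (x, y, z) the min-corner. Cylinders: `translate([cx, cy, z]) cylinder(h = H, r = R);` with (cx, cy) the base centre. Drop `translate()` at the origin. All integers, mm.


translate([608, 457, 0]) cylinder(h = 11, r = 280);


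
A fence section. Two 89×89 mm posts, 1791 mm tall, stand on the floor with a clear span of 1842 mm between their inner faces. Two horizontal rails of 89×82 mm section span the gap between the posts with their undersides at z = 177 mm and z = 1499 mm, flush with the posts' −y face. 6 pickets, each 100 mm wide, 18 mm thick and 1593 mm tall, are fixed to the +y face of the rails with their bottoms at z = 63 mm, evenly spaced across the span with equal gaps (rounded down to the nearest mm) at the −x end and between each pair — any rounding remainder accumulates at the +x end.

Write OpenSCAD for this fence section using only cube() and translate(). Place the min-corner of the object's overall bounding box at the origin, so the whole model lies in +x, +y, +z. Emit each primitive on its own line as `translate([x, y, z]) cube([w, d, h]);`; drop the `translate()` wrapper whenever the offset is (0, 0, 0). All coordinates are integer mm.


cube([89, 89, 1791]);
translate([1931, 0, 0]) cube([89, 89, 1791]);
translate([89, 0, 177]) cube([1842, 89, 82]);
translate([89, 0, 1499]) cube([1842, 89, 82]);
translate([266, 89, 63]) cube([100, 18, 1593]);
translate([543, 89, 63]) cube([100, 18, 1593]);
translate([820, 89, 63]) cube([100, 18, 1593]);
translate([1097, 89, 63]) cube([100, 18, 1593]);
translate([1374, 89, 63]) cube([100, 18, 1593]);
translate([1651, 89, 63]) cube([100, 18, 1593]);


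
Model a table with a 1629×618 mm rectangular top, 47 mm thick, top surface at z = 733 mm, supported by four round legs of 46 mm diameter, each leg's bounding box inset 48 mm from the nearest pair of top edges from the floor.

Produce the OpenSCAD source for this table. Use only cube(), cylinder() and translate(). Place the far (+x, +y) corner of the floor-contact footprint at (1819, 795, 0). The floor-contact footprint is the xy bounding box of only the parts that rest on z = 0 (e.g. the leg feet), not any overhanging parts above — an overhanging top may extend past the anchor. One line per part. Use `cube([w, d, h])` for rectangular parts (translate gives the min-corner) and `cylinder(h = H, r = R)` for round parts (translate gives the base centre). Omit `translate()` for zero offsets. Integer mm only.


translate([238, 225, 686]) cube([1629, 618, 47]);
translate([309, 296, 0]) cylinder(h = 686, r = 23);
translate([1796, 296, 0]) cylinder(h = 686, r = 23);
translate([309, 772, 0]) cylinder(h = 686, r = 23);
translate([1796, 772, 0]) cylinder(h = 686, r = 23);


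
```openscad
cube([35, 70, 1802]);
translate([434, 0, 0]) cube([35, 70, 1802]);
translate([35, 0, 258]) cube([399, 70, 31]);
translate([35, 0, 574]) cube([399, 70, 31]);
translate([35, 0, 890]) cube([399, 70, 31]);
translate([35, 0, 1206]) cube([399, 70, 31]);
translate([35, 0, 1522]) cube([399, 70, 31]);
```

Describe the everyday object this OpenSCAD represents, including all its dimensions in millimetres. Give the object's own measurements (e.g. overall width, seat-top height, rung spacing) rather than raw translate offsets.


A straight ladder. Two 35×70 mm vertical rails, 1802 mm tall, stand 469 mm apart (outside-to-outside) with their front faces coplanar on the −y side. 5 rungs, each 70 mm deep and 31 mm tall, span between the inner faces of the rails, front faces flush with the rails. The lowest rung's underside is at z = 258 mm and rungs are spaced 316 mm apart (underside to underside).


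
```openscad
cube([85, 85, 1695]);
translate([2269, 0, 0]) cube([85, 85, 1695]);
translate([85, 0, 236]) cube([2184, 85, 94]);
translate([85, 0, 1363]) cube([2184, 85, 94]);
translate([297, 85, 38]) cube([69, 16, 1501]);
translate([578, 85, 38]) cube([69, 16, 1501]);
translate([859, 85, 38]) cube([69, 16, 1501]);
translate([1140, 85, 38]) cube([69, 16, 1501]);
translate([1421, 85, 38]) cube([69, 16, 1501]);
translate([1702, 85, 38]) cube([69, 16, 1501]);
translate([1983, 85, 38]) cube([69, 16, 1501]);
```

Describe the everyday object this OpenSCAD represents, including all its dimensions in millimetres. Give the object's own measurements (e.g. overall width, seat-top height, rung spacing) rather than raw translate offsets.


A fence section. Two 85×85 mm posts, 1695 mm tall, stand on the floor with a clear span of 2184 mm between their inner faces. Two horizontal rails of 85×94 mm section span the gap between the posts with their undersides at z = 236 mm and z = 1363 mm, flush with the posts' −y face. 7 pickets, each 69 mm wide, 16 mm thick and 1501 mm tall, are fixed to the +y face of the rails with their bottoms at z = 38 mm, spaced across the span with a 212 mm gap after the −x post and between neighbouring pickets, with 217 mm left before the +x post.


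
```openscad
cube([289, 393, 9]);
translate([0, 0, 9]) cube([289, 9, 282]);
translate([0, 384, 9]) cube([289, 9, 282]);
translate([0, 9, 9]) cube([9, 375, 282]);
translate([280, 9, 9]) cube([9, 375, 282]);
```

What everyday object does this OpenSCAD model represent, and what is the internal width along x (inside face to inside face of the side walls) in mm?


An open box. The internal width is 271 mm.

A 289×393 base slab with four walls standing on it — an open box. The base is 289 mm wide and the walls are 9 mm thick, so the internal width is 289 − 2 × 9 = 271 mm.


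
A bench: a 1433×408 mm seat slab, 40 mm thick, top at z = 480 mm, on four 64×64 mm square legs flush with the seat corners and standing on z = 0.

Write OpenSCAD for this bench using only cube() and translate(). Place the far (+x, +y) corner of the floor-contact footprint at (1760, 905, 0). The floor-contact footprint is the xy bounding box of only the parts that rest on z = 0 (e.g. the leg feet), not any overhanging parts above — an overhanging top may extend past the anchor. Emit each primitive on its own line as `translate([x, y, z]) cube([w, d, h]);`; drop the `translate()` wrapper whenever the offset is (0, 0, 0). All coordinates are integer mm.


// leg_h = 480 − 40 = 440
translate([327, 497, 440]) cube([1433, 408, 40]);
translate([327, 497, 0]) cube([64, 64, 440]);
translate([327, 841, 0]) cube([64, 64, 440]);
translate([1696, 497, 0]) cube([64, 64, 440]);
translate([1696, 841, 0]) cube([64, 64, 440]);


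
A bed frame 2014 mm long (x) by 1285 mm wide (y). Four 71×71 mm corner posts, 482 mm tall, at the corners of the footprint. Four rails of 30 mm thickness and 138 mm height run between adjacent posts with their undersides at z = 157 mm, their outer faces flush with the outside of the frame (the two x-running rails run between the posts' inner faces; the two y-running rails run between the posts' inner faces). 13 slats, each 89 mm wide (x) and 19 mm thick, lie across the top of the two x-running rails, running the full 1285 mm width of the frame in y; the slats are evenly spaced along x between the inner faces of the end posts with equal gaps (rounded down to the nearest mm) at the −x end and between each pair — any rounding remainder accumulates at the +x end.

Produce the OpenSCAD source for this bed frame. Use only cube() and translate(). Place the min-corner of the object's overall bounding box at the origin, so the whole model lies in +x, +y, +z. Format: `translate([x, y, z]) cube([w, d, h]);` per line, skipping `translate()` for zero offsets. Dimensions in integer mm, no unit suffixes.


cube([71, 71, 482]);
translate([0, 1214, 0]) cube([71, 71, 482]);
translate([1943, 0, 0]) cube([71, 71, 482]);
translate([1943, 1214, 0]) cube([71, 71, 482]);
translate([71, 0, 157]) cube([1872, 30, 138]);
translate([71, 1255, 157]) cube([1872, 30, 138]);
translate([0, 71, 157]) cube([30, 1143, 138]);
translate([1984, 71, 157]) cube([30, 1143, 138]);
translate([122, 0, 295]) cube([89, 1285, 19]);
translate([262, 0, 295]) cube([89, 1285, 19]);
translate([402, 0, 295]) cube([89, 1285, 19]);
translate([542, 0, 295]) cube([89, 1285, 19]);
translate([682, 0, 295]) cube([89, 1285, 19]);
translate([822, 0, 295]) cube([89, 1285, 19]);
translate([962, 0, 295]) cube([89, 1285, 19]);
translate([1102, 0, 295]) cube([89, 1285, 19]);
translate([1242, 0, 295]) cube([89, 1285, 19]);
translate([1382, 0, 295]) cube([89, 1285, 19]);
translate([1522, 0, 295]) cube([89, 1285, 19]);
translate([1662, 0, 295]) cube([89, 1285, 19]);
translate([1802, 0, 295]) cube([89, 1285, 19]);


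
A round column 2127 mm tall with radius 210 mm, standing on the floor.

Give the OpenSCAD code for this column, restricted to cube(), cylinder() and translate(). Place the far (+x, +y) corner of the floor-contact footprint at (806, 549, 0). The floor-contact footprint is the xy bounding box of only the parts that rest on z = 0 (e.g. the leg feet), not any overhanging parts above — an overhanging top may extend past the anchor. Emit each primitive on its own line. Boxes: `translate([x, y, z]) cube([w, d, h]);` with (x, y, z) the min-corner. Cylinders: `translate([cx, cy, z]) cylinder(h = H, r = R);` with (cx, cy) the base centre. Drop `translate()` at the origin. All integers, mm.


translate([596, 339, 0]) cylinder(h = 2127, r = 210);


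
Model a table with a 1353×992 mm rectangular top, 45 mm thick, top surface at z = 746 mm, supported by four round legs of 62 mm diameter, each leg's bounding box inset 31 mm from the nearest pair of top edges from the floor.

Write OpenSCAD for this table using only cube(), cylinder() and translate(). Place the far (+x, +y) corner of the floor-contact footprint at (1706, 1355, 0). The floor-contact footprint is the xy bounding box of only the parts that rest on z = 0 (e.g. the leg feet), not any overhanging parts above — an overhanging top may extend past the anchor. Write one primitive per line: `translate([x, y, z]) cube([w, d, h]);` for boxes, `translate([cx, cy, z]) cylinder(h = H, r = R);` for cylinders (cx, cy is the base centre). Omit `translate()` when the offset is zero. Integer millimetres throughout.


translate([384, 394, 701]) cube([1353, 992, 45]);
translate([446, 456, 0]) cylinder(h = 701, r = 31);
translate([1675, 456, 0]) cylinder(h = 701, r = 31);
translate([446, 1324, 0]) cylinder(h = 701, r = 31);
translate([1675, 1324, 0]) cylinder(h = 701, r = 31);


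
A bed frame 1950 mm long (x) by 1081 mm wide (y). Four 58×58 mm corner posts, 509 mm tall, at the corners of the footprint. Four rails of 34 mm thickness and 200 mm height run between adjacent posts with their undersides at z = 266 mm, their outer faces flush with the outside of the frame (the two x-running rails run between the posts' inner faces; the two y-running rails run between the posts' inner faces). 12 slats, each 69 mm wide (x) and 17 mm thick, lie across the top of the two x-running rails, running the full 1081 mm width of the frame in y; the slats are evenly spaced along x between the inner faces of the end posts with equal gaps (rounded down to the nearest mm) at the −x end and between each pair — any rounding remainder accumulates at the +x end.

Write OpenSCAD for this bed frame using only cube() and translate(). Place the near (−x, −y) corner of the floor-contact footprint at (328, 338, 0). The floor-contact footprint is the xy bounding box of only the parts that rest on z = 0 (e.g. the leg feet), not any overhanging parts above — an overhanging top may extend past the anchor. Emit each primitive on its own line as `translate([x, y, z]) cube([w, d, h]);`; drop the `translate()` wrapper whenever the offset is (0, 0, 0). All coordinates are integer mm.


translate([328, 338, 0]) cube([58, 58, 509]);
translate([328, 1361, 0]) cube([58, 58, 509]);
translate([2220, 338, 0]) cube([58, 58, 509]);
translate([2220, 1361, 0]) cube([58, 58, 509]);
translate([386, 338, 266]) cube([1834, 34, 200]);
translate([386, 1385, 266]) cube([1834, 34, 200]);
translate([328, 396, 266]) cube([34, 965, 200]);
translate([2244, 396, 266]) cube([34, 965, 200]);
translate([463, 338, 466]) cube([69, 1081, 17]);
translate([609, 338, 466]) cube([69, 1081, 17]);
translate([755, 338, 466]) cube([69, 1081, 17]);
translate([901, 338, 466]) cube([69, 1081, 17]);
translate([1047, 338, 466]) cube([69, 1081, 17]);
translate([1193, 338, 466]) cube([69, 1081, 17]);
translate([1339, 338, 466]) cube([69, 1081, 17]);
translate([1485, 338, 466]) cube([69, 1081, 17]);
translate([1631, 338, 466]) cube([69, 1081, 17]);
translate([1777, 338, 466]) cube([69, 1081, 17]);
translate([1923, 338, 466]) cube([69, 1081, 17]);
translate([2069, 338, 466]) cube([69, 1081, 17]);
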